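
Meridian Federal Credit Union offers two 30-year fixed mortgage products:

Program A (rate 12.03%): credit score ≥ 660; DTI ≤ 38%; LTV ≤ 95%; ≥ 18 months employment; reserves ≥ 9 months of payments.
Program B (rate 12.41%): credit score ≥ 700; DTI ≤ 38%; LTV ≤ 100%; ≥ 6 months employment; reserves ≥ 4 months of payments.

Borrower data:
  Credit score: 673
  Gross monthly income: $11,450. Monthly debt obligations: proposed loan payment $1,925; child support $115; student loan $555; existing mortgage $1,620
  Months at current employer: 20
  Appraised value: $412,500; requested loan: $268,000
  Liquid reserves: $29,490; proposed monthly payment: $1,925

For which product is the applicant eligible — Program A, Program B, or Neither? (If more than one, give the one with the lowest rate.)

Total debts = (1,925 + 115 + 555 + 1,620) = 4,215; DTI = 4,215/11,450 = 36.8%.
LTV = 268,000/412,500 = 65%.
Reserves = 29,490/1,925 = 15.3 months.
Program A: score 673 ≥ 660; DTI 36.8% ≤ 38%; LTV 65% ≤ 95%; employment 20 ≥ 18 mo; reserves 15.3 ≥ 9 mo → qualifies.
Program B: score 673 < 700; DTI 36.8% ≤ 38%; LTV 65% ≤ 100%; employment 20 ≥ 6 mo; reserves 15.3 ≥ 4 mo → does not qualify.

Program A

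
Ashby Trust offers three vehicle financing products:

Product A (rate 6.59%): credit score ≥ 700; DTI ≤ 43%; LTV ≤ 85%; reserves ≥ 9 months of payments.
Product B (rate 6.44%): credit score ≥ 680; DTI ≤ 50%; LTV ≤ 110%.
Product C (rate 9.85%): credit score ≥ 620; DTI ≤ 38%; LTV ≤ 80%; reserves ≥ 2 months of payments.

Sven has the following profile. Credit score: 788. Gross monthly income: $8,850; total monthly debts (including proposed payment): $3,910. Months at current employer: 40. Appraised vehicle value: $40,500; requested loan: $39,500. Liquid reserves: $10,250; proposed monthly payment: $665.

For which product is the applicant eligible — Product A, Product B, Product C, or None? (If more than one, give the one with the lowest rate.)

DTI = 3,910/8,850 = 44.2%.
LTV = 39,500/40,500 = 97.5%.
Reserves = 10,250/665 = 15.4 months.
Product A: score 788 ≥ 700; DTI 44.2% > 43%; LTV 97.5% > 85%; reserves 15.4 ≥ 9 mo → does not qualify.
Product B: score 788 ≥ 680; DTI 44.2% ≤ 50%; LTV 97.5% ≤ 110% → qualifies.
Product C: score 788 ≥ 620; DTI 44.2% > 38%; LTV 97.5% > 80%; reserves 15.4 ≥ 2 mo → does not qualify.

Product B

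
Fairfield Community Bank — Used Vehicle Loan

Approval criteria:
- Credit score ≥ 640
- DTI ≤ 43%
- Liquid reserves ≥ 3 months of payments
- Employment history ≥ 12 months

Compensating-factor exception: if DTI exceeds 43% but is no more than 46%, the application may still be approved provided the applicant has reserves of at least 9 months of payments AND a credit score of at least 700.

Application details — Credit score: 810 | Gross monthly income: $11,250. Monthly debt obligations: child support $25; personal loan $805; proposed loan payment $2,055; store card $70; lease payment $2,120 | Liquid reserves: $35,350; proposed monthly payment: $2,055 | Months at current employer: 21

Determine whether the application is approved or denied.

Credit score 810 ≥ 640 (meets base)
Total debts = (25 + 805 + 2,055 + 70 + 2,120) = 5,075. DTI = 5,075/11,250 = 45.1% > 43% — standard DTI limit exceeded.
Reserves = 35,350/2,055 = 17.2 months ≥ 3
Employment 21 ≥ 12 months
DTI 45.1% is within the 43%–46% exception band; checking compensating factors.
Reserves 17.2 ≥ 9 months; credit score 810 ≥ 700.
Both override conditions satisfied; DTI exception granted.

Approved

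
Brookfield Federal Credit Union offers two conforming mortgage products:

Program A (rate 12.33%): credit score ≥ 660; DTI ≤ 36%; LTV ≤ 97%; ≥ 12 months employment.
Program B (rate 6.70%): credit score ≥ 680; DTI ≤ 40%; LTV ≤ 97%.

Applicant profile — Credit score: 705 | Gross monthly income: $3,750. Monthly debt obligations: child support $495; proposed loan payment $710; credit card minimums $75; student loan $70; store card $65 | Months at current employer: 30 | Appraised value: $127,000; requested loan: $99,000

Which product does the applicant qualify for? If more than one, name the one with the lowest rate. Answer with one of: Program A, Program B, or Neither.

Program B

Total debts = (495 + 710 + 75 + 70 + 65) = 1,415; DTI = 1,415/3,750 = 37.7%.
LTV = 99,000/127,000 = 78%.
Program A: score 705 ≥ 660; DTI 37.7% > 36%; LTV 78% ≤ 97%; employment 30 ≥ 12 mo → does not qualify.
Program B: score 705 ≥ 680; DTI 37.7% ≤ 40%; LTV 78% ≤ 97% → qualifies.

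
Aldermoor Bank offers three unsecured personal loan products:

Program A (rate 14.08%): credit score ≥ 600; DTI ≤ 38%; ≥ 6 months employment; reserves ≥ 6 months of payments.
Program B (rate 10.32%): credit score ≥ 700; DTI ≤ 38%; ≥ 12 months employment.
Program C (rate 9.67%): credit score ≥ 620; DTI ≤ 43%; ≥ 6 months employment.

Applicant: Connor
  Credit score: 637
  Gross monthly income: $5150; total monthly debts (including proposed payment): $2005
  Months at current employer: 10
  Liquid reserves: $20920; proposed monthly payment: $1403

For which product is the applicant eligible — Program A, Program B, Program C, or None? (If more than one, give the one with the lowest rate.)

Program C

DTI = 2,005/5,150 = 38.9%.
Reserves = 20,920/1,403 = 14.9 months.
Program A: score 637 ≥ 600; DTI 38.9% > 38%; employment 10 ≥ 6 mo; reserves 14.9 ≥ 6 mo → does not qualify.
Program B: score 637 < 700; DTI 38.9% > 38%; employment 10 < 12 mo → does not qualify.
Program C: score 637 ≥ 620; DTI 38.9% ≤ 43%; employment 10 ≥ 6 mo → qualifies.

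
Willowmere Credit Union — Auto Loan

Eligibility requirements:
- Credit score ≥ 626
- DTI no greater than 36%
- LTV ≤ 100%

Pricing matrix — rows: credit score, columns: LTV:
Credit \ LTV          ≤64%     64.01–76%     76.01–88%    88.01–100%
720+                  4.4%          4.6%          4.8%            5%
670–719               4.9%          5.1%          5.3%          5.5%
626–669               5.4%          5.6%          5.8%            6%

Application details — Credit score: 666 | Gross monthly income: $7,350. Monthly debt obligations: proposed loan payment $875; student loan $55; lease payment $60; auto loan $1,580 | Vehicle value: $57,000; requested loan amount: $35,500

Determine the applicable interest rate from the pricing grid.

5.4%

Credit score 666 ≥ 626; Total monthly debts = (875 + 55 + 60 + 1,580) = 2,570. DTI: 2,570 ÷ 7,350 = 35%, within the 36% cap
Loan-to-value = 35,500/57,000 = 62.3% — pass (100% max)
Score 666 is in the 626–669 band; LTV 62.3% is in the ≤64% band → 5.4%.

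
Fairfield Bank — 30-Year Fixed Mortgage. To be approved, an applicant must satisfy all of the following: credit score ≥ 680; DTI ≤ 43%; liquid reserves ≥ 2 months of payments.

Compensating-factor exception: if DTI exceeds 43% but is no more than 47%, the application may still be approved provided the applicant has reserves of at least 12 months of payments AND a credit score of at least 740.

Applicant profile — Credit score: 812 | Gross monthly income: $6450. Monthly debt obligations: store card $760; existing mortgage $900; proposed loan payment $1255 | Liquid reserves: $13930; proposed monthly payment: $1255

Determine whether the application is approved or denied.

Credit score 812 ≥ 680 (meets base)
Total debts = (760 + 900 + 1,255) = 2,915. DTI: 2,915 ÷ 6,450 = 45.2%, over the 43% base limit.
Reserves: 13,930 ÷ 1,255 = 11.1 months (meets 2-month minimum)
45.2% falls in the override range (43%–47%), so the compensating-factor test applies.
Reserves 11.1 < 12 months; credit score 812 ≥ 740.
Compensating-factor requirement not fully met.

Denied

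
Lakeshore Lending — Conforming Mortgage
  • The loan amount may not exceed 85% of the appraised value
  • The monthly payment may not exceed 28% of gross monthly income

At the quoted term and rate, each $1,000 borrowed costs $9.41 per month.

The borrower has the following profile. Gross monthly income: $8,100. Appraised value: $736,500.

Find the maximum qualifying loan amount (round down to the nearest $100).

$241,000

Payment cap: 28% × $8,100 = $2,268/month.
At $9.41 per $1,000, that supports 2,268/9.41 × 1,000 ≈ $241,020 → $241,000.
LTV cap: 85% × $736,500 = $626,025 → $626,000.
Binding constraint: payment-to-income.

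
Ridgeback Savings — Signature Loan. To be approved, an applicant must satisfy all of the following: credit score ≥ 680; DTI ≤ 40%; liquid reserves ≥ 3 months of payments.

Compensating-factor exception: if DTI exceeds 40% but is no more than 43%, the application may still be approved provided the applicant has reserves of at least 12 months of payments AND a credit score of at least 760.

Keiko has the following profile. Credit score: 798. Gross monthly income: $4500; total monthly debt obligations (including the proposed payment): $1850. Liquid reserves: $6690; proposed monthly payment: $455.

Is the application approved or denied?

Credit score 798 ≥ 680 (meets base)
DTI: 1,850 ÷ 4,500 = 41.1%, over the 40% base limit.
Reserves = 6,690/455 = 14.7 months ≥ 3
41.1% falls in the override range (40%–43%), so the compensating-factor test applies.
Reserves 14.7 ≥ 12 months; credit score 798 ≥ 760.
Both override conditions satisfied; DTI exception granted.

Approved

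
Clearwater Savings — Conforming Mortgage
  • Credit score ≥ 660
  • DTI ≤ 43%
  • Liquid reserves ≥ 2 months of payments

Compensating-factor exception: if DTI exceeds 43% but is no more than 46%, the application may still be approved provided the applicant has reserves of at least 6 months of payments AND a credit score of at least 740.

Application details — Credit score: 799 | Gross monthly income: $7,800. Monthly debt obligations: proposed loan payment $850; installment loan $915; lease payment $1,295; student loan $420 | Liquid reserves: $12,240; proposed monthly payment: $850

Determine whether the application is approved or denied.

Approved

Credit score 799 ≥ 660 (meets base)
Total debts = (850 + 915 + 1,295 + 420) = 3,480. DTI: 3,480 ÷ 7,800 = 44.6%, over the 43% base limit.
Reserves = 12,240/850 = 14.4 months ≥ 2
DTI 44.6% is within the 43%–46% exception band; checking compensating factors.
Override check — reserves: 14.4 mo (ok); score: 799 (ok).
Both override conditions satisfied; DTI exception granted.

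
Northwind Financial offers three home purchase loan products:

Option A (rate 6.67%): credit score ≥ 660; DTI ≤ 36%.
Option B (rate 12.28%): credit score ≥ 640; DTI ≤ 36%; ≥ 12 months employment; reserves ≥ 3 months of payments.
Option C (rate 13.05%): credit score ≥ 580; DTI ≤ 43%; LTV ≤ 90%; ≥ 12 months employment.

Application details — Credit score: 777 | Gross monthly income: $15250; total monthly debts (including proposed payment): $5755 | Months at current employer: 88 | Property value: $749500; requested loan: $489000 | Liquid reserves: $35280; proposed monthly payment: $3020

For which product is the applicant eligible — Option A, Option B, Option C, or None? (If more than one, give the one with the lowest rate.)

DTI = 5,755/15,250 = 37.7%.
LTV = 489,000/749,500 = 65.2%.
Reserves = 35,280/3,020 = 11.7 months.
Option A: score 777 ≥ 660; DTI 37.7% > 36% → does not qualify.
Option B: score 777 ≥ 640; DTI 37.7% > 36%; employment 88 ≥ 12 mo; reserves 11.7 ≥ 3 mo → does not qualify.
Option C: score 777 ≥ 580; DTI 37.7% ≤ 43%; LTV 65.2% ≤ 90%; employment 88 ≥ 12 mo → qualifies.

Option C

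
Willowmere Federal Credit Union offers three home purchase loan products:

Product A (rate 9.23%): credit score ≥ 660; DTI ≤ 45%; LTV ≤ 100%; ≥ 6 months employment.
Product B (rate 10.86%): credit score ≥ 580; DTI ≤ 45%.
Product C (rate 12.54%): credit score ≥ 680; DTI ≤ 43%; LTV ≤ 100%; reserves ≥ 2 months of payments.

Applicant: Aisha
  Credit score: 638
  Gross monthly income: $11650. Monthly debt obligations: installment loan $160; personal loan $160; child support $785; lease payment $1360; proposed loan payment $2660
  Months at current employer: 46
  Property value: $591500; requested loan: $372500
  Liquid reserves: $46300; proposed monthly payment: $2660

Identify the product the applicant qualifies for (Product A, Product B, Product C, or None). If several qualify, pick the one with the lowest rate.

Total debts = (160 + 160 + 785 + 1,360 + 2,660) = 5,125; DTI = 5,125/11,650 = 44%.
LTV = 372,500/591,500 = 63%.
Reserves = 46,300/2,660 = 17.4 months.
Product A: score 638 < 660; DTI 44% ≤ 45%; LTV 63% ≤ 100%; employment 46 ≥ 6 mo → does not qualify.
Product B: score 638 ≥ 580; DTI 44% ≤ 45% → qualifies.
Product C: score 638 < 680; DTI 44% > 43%; LTV 63% ≤ 100%; reserves 17.4 ≥ 2 mo → does not qualify.

Product B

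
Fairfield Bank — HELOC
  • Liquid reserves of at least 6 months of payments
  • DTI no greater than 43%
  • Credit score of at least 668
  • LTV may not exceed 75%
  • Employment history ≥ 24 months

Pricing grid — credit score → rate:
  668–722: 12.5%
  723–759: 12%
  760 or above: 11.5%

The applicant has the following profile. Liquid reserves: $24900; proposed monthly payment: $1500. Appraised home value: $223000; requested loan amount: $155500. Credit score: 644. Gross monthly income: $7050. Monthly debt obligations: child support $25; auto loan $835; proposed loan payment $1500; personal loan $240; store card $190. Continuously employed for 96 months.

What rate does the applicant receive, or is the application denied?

Denied

Credit score 644 < 668 (below minimum)
Reserves: 24,900 ÷ 1,500 = 16.6 months (meets 6-month minimum)
Employment 96 ≥ 24 months
Total monthly debts = (25 + 835 + 1,500 + 240 + 190) = 2,790. Debt-to-income = 2,790/7,050 = 39.6% — meets 43% limit
Loan-to-value = 155,500/223,000 = 69.7% — pass (75% max)
Not all requirements met → denied.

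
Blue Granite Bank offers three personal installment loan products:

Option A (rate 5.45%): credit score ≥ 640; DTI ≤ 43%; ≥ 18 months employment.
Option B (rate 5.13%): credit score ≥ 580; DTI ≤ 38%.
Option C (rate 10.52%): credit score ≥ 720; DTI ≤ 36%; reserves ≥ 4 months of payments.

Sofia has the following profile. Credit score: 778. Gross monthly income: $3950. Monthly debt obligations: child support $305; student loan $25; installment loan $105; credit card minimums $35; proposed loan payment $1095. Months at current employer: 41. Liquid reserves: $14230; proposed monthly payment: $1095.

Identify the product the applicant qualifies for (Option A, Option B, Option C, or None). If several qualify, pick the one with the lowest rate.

Total debts = (305 + 25 + 105 + 35 + 1,095) = 1,565; DTI = 1,565/3,950 = 39.6%.
Reserves = 14,230/1,095 = 13.0 months.
Option A: score 778 ≥ 640; DTI 39.6% ≤ 43%; employment 41 ≥ 18 mo → qualifies.
Option B: score 778 ≥ 580; DTI 39.6% > 38% → does not qualify.
Option C: score 778 ≥ 720; DTI 39.6% > 36%; reserves 13.0 ≥ 4 mo → does not qualify.

Option A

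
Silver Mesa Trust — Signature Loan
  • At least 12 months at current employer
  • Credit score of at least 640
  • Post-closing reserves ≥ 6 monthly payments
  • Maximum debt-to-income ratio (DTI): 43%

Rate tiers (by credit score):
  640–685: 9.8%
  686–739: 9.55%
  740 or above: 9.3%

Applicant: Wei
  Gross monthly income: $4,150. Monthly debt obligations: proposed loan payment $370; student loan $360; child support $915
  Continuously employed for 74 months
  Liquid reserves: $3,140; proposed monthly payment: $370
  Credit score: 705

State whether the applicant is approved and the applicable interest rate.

Approved at 9.55%

Credit score 705 ≥ 640 (meets minimum)
Total monthly debts = (370 + 360 + 915) = 1,645. DTI: 1,645 ÷ 4,150 = 39.6%, within the 43% cap
Employment 74 ≥ 12 months
Reserves = 3,140/370 = 8.5 months ≥ 6
All requirements met. Score 705 falls in the 686–739 tier → 9.55%.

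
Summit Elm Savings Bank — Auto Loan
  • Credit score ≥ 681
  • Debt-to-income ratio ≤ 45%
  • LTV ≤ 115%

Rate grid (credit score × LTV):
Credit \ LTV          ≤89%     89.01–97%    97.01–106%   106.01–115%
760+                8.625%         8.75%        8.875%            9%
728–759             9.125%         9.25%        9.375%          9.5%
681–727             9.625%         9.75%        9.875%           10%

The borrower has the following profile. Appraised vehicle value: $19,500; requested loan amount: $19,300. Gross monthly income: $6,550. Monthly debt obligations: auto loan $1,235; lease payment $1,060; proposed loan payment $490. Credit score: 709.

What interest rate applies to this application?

9.875%

Credit score 709 ≥ 681; Total monthly debts = (1,235 + 1,060 + 490) = 2,785. Debt-to-income = 2,785/6,550 = 42.5% — meets 45% limit
LTV: 19,300 ÷ 19,500 = 99%, within 115% cap
Credit 709 → row 681–727; LTV 99% → column 97.01–106%. Grid cell → 9.875%.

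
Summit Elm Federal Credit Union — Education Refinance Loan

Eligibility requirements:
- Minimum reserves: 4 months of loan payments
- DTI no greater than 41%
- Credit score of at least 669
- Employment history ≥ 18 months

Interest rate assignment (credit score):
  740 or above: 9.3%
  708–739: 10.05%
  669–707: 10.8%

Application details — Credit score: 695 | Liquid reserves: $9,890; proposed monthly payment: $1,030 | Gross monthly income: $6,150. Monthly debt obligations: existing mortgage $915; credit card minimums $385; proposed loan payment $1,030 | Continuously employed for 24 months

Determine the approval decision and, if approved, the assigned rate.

Credit score 695 ≥ 669 (meets minimum)
Employment 24 ≥ 18 months
Reserves: 9,890 ÷ 1,030 = 9.6 months (meets 4-month minimum)
Total monthly debts = (915 + 385 + 1,030) = 2,330. Debt-to-income = 2,330/6,150 = 37.9% — meets 41% limit
All requirements met. Score 695 falls in the 669–707 tier → 10.8%.

Approved at 10.8%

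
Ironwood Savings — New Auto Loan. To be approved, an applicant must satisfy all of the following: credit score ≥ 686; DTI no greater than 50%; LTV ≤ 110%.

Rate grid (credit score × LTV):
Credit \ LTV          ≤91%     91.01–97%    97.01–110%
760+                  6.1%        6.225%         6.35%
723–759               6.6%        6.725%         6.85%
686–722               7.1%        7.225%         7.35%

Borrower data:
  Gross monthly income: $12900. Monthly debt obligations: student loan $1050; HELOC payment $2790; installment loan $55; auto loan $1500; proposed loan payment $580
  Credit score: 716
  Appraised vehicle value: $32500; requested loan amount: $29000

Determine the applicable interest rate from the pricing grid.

7.1%

Credit score 716 ≥ 686; Total monthly debts = (1,050 + 2,790 + 55 + 1,500 + 580) = 5,975. DTI: 5,975 ÷ 12,900 = 46.3%, within the 50% cap
LTV = 29,000/32,500 = 89.2% ≤ 110%
Credit 716 → row 686–722; LTV 89.2% → column ≤91%. Grid cell → 7.1%.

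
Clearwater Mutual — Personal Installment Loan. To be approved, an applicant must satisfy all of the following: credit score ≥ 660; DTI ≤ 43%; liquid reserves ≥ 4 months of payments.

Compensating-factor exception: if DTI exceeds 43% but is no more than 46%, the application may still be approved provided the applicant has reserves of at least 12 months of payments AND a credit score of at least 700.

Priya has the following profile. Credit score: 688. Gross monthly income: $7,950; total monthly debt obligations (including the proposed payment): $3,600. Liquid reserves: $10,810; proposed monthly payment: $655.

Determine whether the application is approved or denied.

Credit score 688 ≥ 660 (meets base)
DTI = 3,600/7,950 = 45.3% > 43% — standard DTI limit exceeded.
Reserves: 10,810 ÷ 655 = 16.5 months (meets 4-month minimum)
DTI 45.3% is within the 43%–46% exception band; checking compensating factors.
Override check — reserves: 16.5 mo (ok); score: 688 (below 700).
Override conditions not both satisfied; exception does not apply.

Denied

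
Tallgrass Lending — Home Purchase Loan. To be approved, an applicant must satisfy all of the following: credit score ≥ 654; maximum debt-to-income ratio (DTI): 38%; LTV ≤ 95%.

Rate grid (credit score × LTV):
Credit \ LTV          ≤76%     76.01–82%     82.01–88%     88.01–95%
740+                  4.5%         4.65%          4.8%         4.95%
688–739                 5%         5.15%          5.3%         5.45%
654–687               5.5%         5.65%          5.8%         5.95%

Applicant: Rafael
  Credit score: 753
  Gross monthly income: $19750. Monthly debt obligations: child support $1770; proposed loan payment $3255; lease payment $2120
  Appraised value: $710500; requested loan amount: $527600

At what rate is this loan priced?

4.5%

Credit score 753 ≥ 654; Total monthly debts = (1,770 + 3,255 + 2,120) = 7,145. Debt-to-income = 7,145/19,750 = 36.2% — meets 38% limit
LTV = 527,600/710,500 = 74.3% ≤ 95%
Score 753 is in the 740+ band; LTV 74.3% is in the ≤76% band → 4.5%.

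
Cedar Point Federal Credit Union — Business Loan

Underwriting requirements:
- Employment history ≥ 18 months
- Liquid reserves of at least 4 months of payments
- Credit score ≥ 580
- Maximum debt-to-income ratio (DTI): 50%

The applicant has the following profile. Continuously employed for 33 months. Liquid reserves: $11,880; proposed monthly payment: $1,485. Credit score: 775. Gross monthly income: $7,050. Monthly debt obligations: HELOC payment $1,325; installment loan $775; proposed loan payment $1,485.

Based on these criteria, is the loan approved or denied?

Denied

Employment 33 ≥ 18 months
Reserves = 11,880/1,485 = 8.0 months ≥ 4
Credit score 775 ≥ 580 (meets)
Total monthly debts = (1,325 + 775 + 1,485) = 3,585. Debt-to-income = 3,585/7,050 = 50.9% — over 50% limit
Fails on DTI.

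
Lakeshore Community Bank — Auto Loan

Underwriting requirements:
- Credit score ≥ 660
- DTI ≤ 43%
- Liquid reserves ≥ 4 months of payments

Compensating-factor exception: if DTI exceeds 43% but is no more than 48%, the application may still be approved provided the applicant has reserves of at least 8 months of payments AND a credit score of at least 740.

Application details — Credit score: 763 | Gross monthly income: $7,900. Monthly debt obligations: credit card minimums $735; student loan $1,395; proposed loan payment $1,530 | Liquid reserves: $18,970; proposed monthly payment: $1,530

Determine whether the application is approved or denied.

Approved

Credit score 763 ≥ 660 (meets base)
Total debts = (735 + 1,395 + 1,530) = 3,660. DTI: 3,660 ÷ 7,900 = 46.3%, over the 43% base limit.
Reserves: 18,970 ÷ 1,530 = 12.4 months (meets 4-month minimum)
46.3% falls in the override range (43%–48%), so the compensating-factor test applies.
Override check — reserves: 12.4 mo (ok); score: 763 (ok).
Both compensating conditions met → exception applies.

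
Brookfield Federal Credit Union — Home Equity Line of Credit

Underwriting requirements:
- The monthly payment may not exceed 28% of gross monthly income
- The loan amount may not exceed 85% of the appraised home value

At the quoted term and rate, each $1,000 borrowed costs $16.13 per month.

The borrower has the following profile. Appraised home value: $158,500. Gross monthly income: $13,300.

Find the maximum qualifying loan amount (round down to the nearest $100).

$134,700

Payment cap: 28% × $13,300 = $3,724/month.
At $16.13 per $1,000, that supports 3,724/16.13 × 1,000 ≈ $230,874 → $230,800.
LTV cap: 85% × $158,500 = $134,725 → $134,700.
Binding constraint: loan-to-value.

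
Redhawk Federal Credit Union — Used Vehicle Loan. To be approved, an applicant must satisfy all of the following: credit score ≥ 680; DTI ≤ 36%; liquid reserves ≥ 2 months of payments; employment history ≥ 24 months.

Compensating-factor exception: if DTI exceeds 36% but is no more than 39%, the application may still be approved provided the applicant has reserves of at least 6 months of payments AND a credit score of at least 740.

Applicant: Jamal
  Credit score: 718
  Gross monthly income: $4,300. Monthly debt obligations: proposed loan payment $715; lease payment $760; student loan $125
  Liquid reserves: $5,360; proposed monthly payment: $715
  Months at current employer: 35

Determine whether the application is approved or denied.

Denied

Credit score 718 ≥ 680 (meets base)
Total debts = (715 + 760 + 125) = 1,600. DTI: 1,600 ÷ 4,300 = 37.2%, over the 36% base limit.
Reserves = 5,360/715 = 7.5 months ≥ 2
Employment 35 ≥ 24 months
DTI 37.2% is within the 36%–39% exception band; checking compensating factors.
Override check — reserves: 7.5 mo (ok); score: 718 (below 740).
Compensating-factor requirement not fully met.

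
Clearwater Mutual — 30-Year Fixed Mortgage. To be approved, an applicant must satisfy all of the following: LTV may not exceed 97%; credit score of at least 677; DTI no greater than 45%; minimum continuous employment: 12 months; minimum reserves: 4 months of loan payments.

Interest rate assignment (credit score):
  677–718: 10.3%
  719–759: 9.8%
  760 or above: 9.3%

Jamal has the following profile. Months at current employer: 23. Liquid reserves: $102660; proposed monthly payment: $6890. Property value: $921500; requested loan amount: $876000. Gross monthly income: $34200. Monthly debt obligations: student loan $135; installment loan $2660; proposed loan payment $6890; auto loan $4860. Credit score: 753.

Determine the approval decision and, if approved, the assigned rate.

Approved at 9.8%

Credit score 753 ≥ 677 (meets minimum)
Total monthly debts = (135 + 2,660 + 6,890 + 4,860) = 14,545. Debt-to-income = 14,545/34,200 = 42.5% — meets 45% limit
Employment 23 ≥ 12 months
LTV = 876,000/921,500 = 95.1% ≤ 97%
Reserves: 102,660 ÷ 6,890 = 14.9 months (meets 4-month minimum)
All requirements met. Score 753 falls in the 719–759 tier → 9.8%.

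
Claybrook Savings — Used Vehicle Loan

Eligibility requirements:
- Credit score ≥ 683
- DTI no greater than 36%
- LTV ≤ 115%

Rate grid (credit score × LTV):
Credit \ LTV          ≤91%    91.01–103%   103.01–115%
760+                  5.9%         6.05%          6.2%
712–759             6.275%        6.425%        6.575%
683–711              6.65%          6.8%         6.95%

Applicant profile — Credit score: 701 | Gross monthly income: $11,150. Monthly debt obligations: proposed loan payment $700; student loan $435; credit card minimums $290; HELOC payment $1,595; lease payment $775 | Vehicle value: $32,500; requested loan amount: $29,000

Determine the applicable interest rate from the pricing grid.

6.65%

Credit score 701 ≥ 683; Total monthly debts = (700 + 435 + 290 + 1,595 + 775) = 3,795. DTI = 3,795/11,150 = 34% ≤ 36%
LTV = 29,000/32,500 = 89.2% ≤ 115%
Credit 701 → row 683–711; LTV 89.2% → column ≤91%. Grid cell → 6.65%.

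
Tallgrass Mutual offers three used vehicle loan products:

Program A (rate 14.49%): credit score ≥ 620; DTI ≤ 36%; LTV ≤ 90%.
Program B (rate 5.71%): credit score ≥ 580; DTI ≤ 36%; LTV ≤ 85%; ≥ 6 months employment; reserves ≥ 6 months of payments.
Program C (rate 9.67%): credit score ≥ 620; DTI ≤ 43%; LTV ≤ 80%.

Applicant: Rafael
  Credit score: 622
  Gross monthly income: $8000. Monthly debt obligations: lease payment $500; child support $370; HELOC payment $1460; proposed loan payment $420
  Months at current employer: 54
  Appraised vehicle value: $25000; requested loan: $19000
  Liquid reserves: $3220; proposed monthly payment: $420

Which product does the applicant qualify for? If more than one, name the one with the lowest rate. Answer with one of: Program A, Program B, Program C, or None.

Program B

Total debts = (500 + 370 + 1,460 + 420) = 2,750; DTI = 2,750/8,000 = 34.4%.
LTV = 19,000/25,000 = 76%.
Reserves = 3,220/420 = 7.7 months.
Program A: score 622 ≥ 620; DTI 34.4% ≤ 36%; LTV 76% ≤ 90% → qualifies.
Program B: score 622 ≥ 580; DTI 34.4% ≤ 36%; LTV 76% ≤ 85%; employment 54 ≥ 6 mo; reserves 7.7 ≥ 6 mo → qualifies.
Program C: score 622 ≥ 620; DTI 34.4% ≤ 43%; LTV 76% ≤ 80% → qualifies.
Qualifying: Program A, Program B, Program C. Lowest rate is 5.71% → Program B.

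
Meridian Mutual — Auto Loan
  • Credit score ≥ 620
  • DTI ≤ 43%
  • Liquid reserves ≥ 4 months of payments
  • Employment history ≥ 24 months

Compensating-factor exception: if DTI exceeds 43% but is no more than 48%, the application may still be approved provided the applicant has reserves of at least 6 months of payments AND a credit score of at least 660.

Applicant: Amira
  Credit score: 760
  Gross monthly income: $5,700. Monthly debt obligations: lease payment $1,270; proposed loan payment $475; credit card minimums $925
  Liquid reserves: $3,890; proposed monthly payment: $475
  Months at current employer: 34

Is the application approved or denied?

Approved

Credit score 760 ≥ 620 (meets base)
Total debts = (1,270 + 475 + 925) = 2,670. DTI: 2,670 ÷ 5,700 = 46.8%, over the 43% base limit.
Reserves: 3,890 ÷ 475 = 8.2 months (meets 4-month minimum)
Employment 34 ≥ 24 months
DTI 46.8% is within the 43%–48% exception band; checking compensating factors.
Reserves 8.2 ≥ 6 months; credit score 760 ≥ 660.
Both override conditions satisfied; DTI exception granted.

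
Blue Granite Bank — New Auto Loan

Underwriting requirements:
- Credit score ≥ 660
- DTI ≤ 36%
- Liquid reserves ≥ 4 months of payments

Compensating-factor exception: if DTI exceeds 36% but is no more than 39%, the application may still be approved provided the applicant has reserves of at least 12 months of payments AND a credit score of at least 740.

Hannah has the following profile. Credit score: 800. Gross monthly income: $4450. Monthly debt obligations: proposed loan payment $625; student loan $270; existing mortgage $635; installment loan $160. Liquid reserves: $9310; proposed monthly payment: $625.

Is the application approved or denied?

Approved

Credit score 800 ≥ 660 (meets base)
Total debts = (625 + 270 + 635 + 160) = 1,690. DTI: 1,690 ÷ 4,450 = 38%, over the 36% base limit.
Liquid reserves cover 9,310/625 = 14.9 months — ≥ 4 required
38% falls in the override range (36%–39%), so the compensating-factor test applies.
Override check — reserves: 14.9 mo (ok); score: 800 (ok).
Both compensating conditions met → exception applies.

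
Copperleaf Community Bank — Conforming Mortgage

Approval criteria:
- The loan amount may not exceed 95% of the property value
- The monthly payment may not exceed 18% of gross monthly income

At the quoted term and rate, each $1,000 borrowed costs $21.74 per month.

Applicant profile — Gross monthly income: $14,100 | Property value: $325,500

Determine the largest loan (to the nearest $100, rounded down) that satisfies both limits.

$116,700

Payment cap: 18% × $14,100 = $2,538/month.
At $21.74 per $1,000, that supports 2,538/21.74 × 1,000 ≈ $116,743 → $116,700.
LTV cap: 95% × $325,500 = $309,225 → $309,200.
Binding constraint: payment-to-income.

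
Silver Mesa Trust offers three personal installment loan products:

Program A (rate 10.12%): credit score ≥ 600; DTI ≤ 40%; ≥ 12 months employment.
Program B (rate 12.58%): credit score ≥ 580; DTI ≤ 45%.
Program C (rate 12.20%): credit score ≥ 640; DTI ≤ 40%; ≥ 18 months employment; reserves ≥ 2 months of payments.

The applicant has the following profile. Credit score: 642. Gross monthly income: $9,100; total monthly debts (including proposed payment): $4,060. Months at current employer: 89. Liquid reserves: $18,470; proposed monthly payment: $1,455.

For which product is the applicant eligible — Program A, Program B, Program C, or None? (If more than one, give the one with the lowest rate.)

DTI = 4,060/9,100 = 44.6%.
Reserves = 18,470/1,455 = 12.7 months.
Program A: score 642 ≥ 600; DTI 44.6% > 40%; employment 89 ≥ 12 mo → does not qualify.
Program B: score 642 ≥ 580; DTI 44.6% ≤ 45% → qualifies.
Program C: score 642 ≥ 640; DTI 44.6% > 40%; employment 89 ≥ 18 mo; reserves 12.7 ≥ 2 mo → does not qualify.

Program B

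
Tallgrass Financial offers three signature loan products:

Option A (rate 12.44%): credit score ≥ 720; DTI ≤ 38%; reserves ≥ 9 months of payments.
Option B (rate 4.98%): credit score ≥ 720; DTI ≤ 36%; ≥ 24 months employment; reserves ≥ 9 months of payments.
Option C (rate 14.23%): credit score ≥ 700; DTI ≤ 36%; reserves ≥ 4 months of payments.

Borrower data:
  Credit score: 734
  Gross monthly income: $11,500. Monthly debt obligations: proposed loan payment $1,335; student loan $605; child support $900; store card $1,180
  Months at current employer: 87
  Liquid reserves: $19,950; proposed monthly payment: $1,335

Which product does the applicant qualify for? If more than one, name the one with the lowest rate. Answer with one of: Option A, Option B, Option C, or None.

Option B

Total debts = (1,335 + 605 + 900 + 1,180) = 4,020; DTI = 4,020/11,500 = 35%.
Reserves = 19,950/1,335 = 14.9 months.
Option A: score 734 ≥ 720; DTI 35% ≤ 38%; reserves 14.9 ≥ 9 mo → qualifies.
Option B: score 734 ≥ 720; DTI 35% ≤ 36%; employment 87 ≥ 24 mo; reserves 14.9 ≥ 9 mo → qualifies.
Option C: score 734 ≥ 700; DTI 35% ≤ 36%; reserves 14.9 ≥ 4 mo → qualifies.
Qualifying: Option A, Option B, Option C. Lowest rate is 4.98% → Option B.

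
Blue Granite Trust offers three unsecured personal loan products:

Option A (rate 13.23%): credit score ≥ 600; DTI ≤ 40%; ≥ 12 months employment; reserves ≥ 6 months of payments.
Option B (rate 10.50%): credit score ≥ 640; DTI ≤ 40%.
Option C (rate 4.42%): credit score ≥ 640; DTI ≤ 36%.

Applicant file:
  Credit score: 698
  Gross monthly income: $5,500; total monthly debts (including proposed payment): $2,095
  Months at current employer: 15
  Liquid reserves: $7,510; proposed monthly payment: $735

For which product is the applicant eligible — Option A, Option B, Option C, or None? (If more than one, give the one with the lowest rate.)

DTI = 2,095/5,500 = 38.1%.
Reserves = 7,510/735 = 10.2 months.
Option A: score 698 ≥ 600; DTI 38.1% ≤ 40%; employment 15 ≥ 12 mo; reserves 10.2 ≥ 6 mo → qualifies.
Option B: score 698 ≥ 640; DTI 38.1% ≤ 40% → qualifies.
Option C: score 698 ≥ 640; DTI 38.1% > 36% → does not qualify.
Qualifying: Option A, Option B. Lowest rate is 10.50% → Option B.

Option B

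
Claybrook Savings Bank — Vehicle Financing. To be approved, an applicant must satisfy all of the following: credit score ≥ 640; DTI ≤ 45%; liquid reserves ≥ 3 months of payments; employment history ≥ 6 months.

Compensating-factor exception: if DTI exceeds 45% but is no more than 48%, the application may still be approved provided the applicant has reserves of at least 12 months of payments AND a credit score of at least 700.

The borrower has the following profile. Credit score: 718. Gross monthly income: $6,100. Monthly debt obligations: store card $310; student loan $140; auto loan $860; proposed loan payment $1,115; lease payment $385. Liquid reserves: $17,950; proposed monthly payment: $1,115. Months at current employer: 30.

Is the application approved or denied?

Approved

Credit score 718 ≥ 640 (meets base)
Total debts = (310 + 140 + 860 + 1,115 + 385) = 2,810. DTI: 2,810 ÷ 6,100 = 46.1%, over the 45% base limit.
Liquid reserves cover 17,950/1,115 = 16.1 months — ≥ 3 required
Employment 30 ≥ 6 months
46.1% falls in the override range (45%–48%), so the compensating-factor test applies.
Override check — reserves: 16.1 mo (ok); score: 718 (ok).
Both compensating conditions met → exception applies.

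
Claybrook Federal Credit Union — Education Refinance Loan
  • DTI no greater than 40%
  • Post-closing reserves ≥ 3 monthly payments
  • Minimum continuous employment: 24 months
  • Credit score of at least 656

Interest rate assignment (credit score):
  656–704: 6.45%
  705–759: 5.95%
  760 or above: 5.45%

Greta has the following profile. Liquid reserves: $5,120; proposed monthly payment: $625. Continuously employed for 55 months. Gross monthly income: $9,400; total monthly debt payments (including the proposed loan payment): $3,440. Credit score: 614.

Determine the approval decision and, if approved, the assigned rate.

Denied

Credit score 614 < 656 (below minimum)
DTI: 3,440 ÷ 9,400 = 36.6%, within the 40% cap
Liquid reserves cover 5,120/625 = 8.2 months — ≥ 3 required
Employment 55 ≥ 24 months
Not all requirements met → denied.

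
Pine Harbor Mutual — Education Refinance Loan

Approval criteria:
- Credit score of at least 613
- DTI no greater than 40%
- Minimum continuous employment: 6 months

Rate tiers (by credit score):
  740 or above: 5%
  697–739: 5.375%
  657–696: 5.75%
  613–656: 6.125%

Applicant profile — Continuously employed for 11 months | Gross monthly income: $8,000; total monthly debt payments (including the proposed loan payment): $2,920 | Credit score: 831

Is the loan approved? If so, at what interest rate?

Credit score 831 ≥ 613 (meets minimum)
DTI: 2,920 ÷ 8,000 = 36.5%, within the 40% cap
Employment 11 ≥ 6 months
All requirements met. Score 831 falls in the 740 or above tier → 5%.

Approved at 5%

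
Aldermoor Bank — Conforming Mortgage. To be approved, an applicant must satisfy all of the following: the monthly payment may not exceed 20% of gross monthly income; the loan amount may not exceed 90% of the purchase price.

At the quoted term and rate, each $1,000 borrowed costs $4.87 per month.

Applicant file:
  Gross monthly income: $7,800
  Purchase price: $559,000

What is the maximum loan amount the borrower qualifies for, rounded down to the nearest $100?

Payment cap: 20% × $7,800 = $1,560/month.
At $4.87 per $1,000, that supports 1,560/4.87 × 1,000 ≈ $320,328 → $320,300.
LTV cap: 90% × $559,000 = $503,100 → $503,100.
Binding constraint: payment-to-income.

$320,300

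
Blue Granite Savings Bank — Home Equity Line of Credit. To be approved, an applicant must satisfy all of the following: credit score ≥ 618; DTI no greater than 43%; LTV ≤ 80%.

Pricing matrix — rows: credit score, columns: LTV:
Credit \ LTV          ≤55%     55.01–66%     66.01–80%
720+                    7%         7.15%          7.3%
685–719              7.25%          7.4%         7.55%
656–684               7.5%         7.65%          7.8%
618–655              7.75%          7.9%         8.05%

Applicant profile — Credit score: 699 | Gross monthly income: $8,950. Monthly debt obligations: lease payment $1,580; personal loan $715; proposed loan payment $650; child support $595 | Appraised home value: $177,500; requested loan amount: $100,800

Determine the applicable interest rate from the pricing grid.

Credit score 699 ≥ 618; Total monthly debts = (1,580 + 715 + 650 + 595) = 3,540. DTI = 3,540/8,950 = 39.6% ≤ 43%
Loan-to-value = 100,800/177,500 = 56.8% — pass (80% max)
Score 699 is in the 685–719 band; LTV 56.8% is in the 55.01–66% band → 7.4%.

7.4%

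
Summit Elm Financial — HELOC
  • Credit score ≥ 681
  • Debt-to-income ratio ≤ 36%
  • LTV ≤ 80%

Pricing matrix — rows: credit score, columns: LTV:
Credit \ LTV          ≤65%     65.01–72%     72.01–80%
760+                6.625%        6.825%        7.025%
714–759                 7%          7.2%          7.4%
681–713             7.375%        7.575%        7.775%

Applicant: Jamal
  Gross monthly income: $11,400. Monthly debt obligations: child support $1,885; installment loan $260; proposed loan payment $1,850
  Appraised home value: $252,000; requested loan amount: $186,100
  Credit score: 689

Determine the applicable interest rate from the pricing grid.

Credit score 689 ≥ 681; Total monthly debts = (1,885 + 260 + 1,850) = 3,995. DTI = 3,995/11,400 = 35% ≤ 36%
LTV: 186,100 ÷ 252,000 = 73.8%, within 80% cap
Credit 689 → row 681–713; LTV 73.8% → column 72.01–80%. Grid cell → 7.775%.

7.775%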